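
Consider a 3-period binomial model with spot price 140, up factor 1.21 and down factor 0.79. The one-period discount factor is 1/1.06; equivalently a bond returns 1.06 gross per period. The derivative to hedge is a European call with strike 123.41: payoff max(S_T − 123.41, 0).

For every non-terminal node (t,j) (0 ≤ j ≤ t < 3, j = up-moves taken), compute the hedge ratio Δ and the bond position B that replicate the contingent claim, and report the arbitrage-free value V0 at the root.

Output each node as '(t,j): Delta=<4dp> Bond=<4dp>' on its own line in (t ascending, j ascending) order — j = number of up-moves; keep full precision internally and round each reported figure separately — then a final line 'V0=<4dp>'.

Since d<R<u, set p* = (R−d)/(u−d) = 0.6429; price each node as the discounted p*-expectation of its children.
Payoff layer (t=3): V(3,0)=0.0000, V(3,1)=0.0000, V(3,2)=38.5195, V(3,3)=124.6085
  t=2,j=0: stock 87.3740 → up 105.7225 (V=0.0000), down 69.0255 (V=0.0000). Price 0.0000; hedge Δ=0.0000, bond B=0.0000.
  t=2,j=1: stock 133.8260 → up 161.9295 (V=38.5195), down 105.7225 (V=0.0000). Price 23.3609; hedge Δ=0.6853, bond B=-68.3521.
  t=2,j=2: stock 204.9740 → up 248.0185 (V=124.6085), down 161.9295 (V=38.5195). Price 88.5495; hedge Δ=1.0000, bond B=-116.4245.
  t=1,j=0: stock 110.6000 → up 133.8260 (V=23.3609), down 87.3740 (V=0.0000). Price 14.1676; hedge Δ=0.5029, bond B=-41.4535.
  t=1,j=1: stock 169.4000 → up 204.9740 (V=88.5495), down 133.8260 (V=23.3609). Price 61.5734; hedge Δ=0.9162, bond B=-93.6376.
  t=0,j=0: stock 140.0000 → up 169.4000 (V=61.5734), down 110.6000 (V=14.1676). Price 42.1158; hedge Δ=0.8062, bond B=-70.7551.
Self-financing check: at every node Δ·S+B equals the discounted successor values.

(0,0): Delta=0.8062 Bond=-70.7551
(1,0): Delta=0.5029 Bond=-41.4535
(1,1): Delta=0.9162 Bond=-93.6376
(2,0): Delta=0.0000 Bond=0.0000
(2,1): Delta=0.6853 Bond=-68.3521
(2,2): Delta=1.0000 Bond=-116.4245
V0=42.1158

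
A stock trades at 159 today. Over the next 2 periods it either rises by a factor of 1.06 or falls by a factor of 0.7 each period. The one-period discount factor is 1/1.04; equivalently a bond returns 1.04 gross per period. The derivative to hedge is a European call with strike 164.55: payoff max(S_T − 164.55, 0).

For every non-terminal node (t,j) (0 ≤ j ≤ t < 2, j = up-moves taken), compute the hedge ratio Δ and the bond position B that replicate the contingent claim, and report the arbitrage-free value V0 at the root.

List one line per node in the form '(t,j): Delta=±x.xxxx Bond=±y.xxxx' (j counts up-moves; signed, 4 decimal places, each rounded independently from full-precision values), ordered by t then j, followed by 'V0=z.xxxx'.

(0,0): Delta=0.2237 Bond=-23.9441
(1,0): Delta=0.0000 Bond=0.0000
(1,1): Delta=0.2324 Bond=-26.3667
V0=11.6300

Under the risk-neutral measure, an up-move has probability p* = (R−d)/(u−d) = 0.9444 and values discount at R = 1.04.
Terminal payoffs: V(2,0)=0.0000, V(2,1)=0.0000, V(2,2)=14.1024
(1,0): S=111.3000. Δ = (V_up−V_dn)/(S_up−S_dn) = (0.0000−0.0000)/(117.9780−77.9100) = 0.0000. V = [p*·0.0000 + (1−p*)·0.0000]/1.04 = 0.0000. B = V − Δ·S = 0.0000.
(1,1): S=168.5400. Δ = (V_up−V_dn)/(S_up−S_dn) = (14.1024−0.0000)/(178.6524−117.9780) = 0.2324. V = [p*·14.1024 + (1−p*)·0.0000]/1.04 = 12.8067. B = V − Δ·S = -26.3667.
(0,0): S=159.0000. Δ = (V_up−V_dn)/(S_up−S_dn) = (12.8067−0.0000)/(168.5400−111.3000) = 0.2237. V = [p*·12.8067 + (1−p*)·0.0000]/1.04 = 11.6300. B = V − Δ·S = -23.9441.
Self-financing check: at every node Δ·S+B equals the discounted successor values.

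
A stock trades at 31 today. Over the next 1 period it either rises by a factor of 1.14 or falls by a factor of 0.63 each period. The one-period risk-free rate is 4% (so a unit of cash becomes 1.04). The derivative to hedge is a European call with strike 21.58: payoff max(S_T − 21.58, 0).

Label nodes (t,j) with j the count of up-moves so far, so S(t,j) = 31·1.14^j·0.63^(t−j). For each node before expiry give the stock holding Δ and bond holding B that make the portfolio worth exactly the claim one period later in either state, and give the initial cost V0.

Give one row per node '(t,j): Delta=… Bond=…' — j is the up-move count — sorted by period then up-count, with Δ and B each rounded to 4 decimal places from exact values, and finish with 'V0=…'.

The replicating-portfolio and risk-neutral prices coincide; use p* = (1.04−0.63)/(1.14−0.63) = 0.8039 for the latter.
Terminal values V(1,·): V(1,0)=0.0000, V(1,1)=13.7600
Node (0,0) S=31.0000: V=(p*·13.7600+(1−p*)·0.0000)/1.04=10.6365; Δ=(13.7600−0.0000)/(35.3400−19.5300)=0.8703; B=V−Δ·S=-16.3439
Check: Δ(0,0)·S0 + B(0,0) = 10.6365 = V0.

(0,0): Delta=0.8703 Bond=-16.3439
V0=10.6365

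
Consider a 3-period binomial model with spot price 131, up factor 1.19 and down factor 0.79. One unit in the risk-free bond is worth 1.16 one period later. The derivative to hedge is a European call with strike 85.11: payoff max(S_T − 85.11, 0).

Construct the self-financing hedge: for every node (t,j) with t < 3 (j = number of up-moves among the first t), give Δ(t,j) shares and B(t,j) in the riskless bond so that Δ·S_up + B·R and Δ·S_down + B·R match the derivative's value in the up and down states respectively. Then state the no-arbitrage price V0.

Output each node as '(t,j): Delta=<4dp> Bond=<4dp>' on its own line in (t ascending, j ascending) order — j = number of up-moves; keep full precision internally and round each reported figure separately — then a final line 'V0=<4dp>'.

(0,0): Delta=0.9984 Bond=-54.3064
(1,0): Delta=0.9679 Bond=-59.8477
(1,1): Delta=1.0000 Bond=-63.2506
(2,0): Delta=0.3725 Bond=-20.7391
(2,1): Delta=1.0000 Bond=-73.3707
(2,2): Delta=1.0000 Bond=-73.3707
V0=76.4792

Risk-neutral probability p* = (R−d)/(u−d) = (1.16−0.79)/(1.19−0.79) = 0.9250.
Terminal payoffs: V(3,0)=0.0000, V(3,1)=12.1809, V(3,2)=61.4422, V(3,3)=135.6458
(2,0): S=81.7571. Δ = (V_up−V_dn)/(S_up−S_dn) = (12.1809−0.0000)/(97.2909−64.5881) = 0.3725. V = [p*·12.1809 + (1−p*)·0.0000]/1.16 = 9.7133. B = V − Δ·S = -20.7391.
(2,1): S=123.1531. Δ = (V_up−V_dn)/(S_up−S_dn) = (61.4422−12.1809)/(146.5522−97.2909) = 1.0000. V = [p*·61.4422 + (1−p*)·12.1809]/1.16 = 49.7824. B = V − Δ·S = -73.3707.
(2,2): S=185.5091. Δ = (V_up−V_dn)/(S_up−S_dn) = (135.6458−61.4422)/(220.7558−146.5522) = 1.0000. V = [p*·135.6458 + (1−p*)·61.4422]/1.16 = 112.1384. B = V − Δ·S = -73.3707.
(1,0): S=103.4900. Δ = (V_up−V_dn)/(S_up−S_dn) = (49.7824−9.7133)/(123.1531−81.7571) = 0.9679. V = [p*·49.7824 + (1−p*)·9.7133]/1.16 = 40.3252. B = V − Δ·S = -59.8477.
(1,1): S=155.8900. Δ = (V_up−V_dn)/(S_up−S_dn) = (112.1384−49.7824)/(185.5091−123.1531) = 1.0000. V = [p*·112.1384 + (1−p*)·49.7824]/1.16 = 92.6394. B = V − Δ·S = -63.2506.
(0,0): S=131.0000. Δ = (V_up−V_dn)/(S_up−S_dn) = (92.6394−40.3252)/(155.8900−103.4900) = 0.9984. V = [p*·92.6394 + (1−p*)·40.3252]/1.16 = 76.4792. B = V − Δ·S = -54.3064.
The time-0 hedge costs 76.4792, which is the no-arbitrage price.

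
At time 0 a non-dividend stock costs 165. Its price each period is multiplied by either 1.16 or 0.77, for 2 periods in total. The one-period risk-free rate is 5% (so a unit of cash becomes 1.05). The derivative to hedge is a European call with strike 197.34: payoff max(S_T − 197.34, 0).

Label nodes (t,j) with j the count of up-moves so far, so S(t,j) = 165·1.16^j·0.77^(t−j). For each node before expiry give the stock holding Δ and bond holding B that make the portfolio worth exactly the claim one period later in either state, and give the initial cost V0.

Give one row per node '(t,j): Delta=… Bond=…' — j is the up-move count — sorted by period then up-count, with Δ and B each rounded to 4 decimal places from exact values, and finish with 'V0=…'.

Risk-neutral probability p* = (R−d)/(u−d) = (1.05−0.77)/(1.16−0.77) = 0.7179.
Terminal values V(2,·): V(2,0)=0.0000, V(2,1)=0.0000, V(2,2)=24.6840
  t=1,j=0: stock 127.0500 → up 147.3780 (V=0.0000), down 97.8285 (V=0.0000). Price 0.0000; hedge Δ=0.0000, bond B=0.0000.
  t=1,j=1: stock 191.4000 → up 222.0240 (V=24.6840), down 147.3780 (V=0.0000). Price 16.8779; hedge Δ=0.3307, bond B=-46.4144.
  t=0,j=0: stock 165.0000 → up 191.4000 (V=16.8779), down 127.0500 (V=0.0000). Price 11.5405; hedge Δ=0.2623, bond B=-31.7363.
Root portfolio cost Δ·165+B reproduces V0=11.5405.

(0,0): Delta=0.2623 Bond=-31.7363
(1,0): Delta=0.0000 Bond=0.0000
(1,1): Delta=0.3307 Bond=-46.4144
V0=11.5405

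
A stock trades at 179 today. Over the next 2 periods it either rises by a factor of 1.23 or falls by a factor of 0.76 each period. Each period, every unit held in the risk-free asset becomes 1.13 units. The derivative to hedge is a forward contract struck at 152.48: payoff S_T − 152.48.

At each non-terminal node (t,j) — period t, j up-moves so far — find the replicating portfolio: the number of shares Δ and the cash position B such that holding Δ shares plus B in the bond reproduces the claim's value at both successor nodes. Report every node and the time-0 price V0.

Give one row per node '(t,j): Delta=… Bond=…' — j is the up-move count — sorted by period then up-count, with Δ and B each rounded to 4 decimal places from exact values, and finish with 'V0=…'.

(0,0): Delta=1.0000 Bond=-119.4142
(1,0): Delta=1.0000 Bond=-134.9381
(1,1): Delta=1.0000 Bond=-134.9381
V0=59.5858

No-arbitrage ⇒ martingale measure with p* = (R−d)/(u−d) = 0.7872.
At expiry t=2: V(2,0)=-49.0896, V(2,1)=14.8492, V(2,2)=118.3291
  t=1,j=0: stock 136.0400 → up 167.3292 (V=14.8492), down 103.3904 (V=-49.0896). Price 1.1019; hedge Δ=1.0000, bond B=-134.9381.
  t=1,j=1: stock 220.1700 → up 270.8091 (V=118.3291), down 167.3292 (V=14.8492). Price 85.2319; hedge Δ=1.0000, bond B=-134.9381.
  t=0,j=0: stock 179.0000 → up 220.1700 (V=85.2319), down 136.0400 (V=1.1019). Price 59.5858; hedge Δ=1.0000, bond B=-119.4142.
Self-financing check: at every node Δ·S+B equals the discounted successor values.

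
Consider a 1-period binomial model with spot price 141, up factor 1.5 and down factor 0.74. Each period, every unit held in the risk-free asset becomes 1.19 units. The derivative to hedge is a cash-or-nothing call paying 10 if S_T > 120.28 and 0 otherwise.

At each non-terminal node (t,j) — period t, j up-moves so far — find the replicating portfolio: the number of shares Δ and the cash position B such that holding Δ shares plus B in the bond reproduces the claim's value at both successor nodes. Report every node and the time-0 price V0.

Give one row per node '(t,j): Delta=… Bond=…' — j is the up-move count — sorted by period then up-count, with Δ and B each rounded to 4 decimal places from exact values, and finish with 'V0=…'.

No-arbitrage ⇒ martingale measure with p* = (R−d)/(u−d) = 0.5921.
At expiry t=1: V(1,0)=0.0000, V(1,1)=10.0000
(0,0): S=141.0000. Δ = (V_up−V_dn)/(S_up−S_dn) = (10.0000−0.0000)/(211.5000−104.3400) = 0.0933. V = [p*·10.0000 + (1−p*)·0.0000]/1.19 = 4.9757. B = V − Δ·S = -8.1822.
Each (Δ,B) replicates both successor values, so the strategy is self-financing and V0 is arbitrage-free.

(0,0): Delta=0.0933 Bond=-8.1822
V0=4.9757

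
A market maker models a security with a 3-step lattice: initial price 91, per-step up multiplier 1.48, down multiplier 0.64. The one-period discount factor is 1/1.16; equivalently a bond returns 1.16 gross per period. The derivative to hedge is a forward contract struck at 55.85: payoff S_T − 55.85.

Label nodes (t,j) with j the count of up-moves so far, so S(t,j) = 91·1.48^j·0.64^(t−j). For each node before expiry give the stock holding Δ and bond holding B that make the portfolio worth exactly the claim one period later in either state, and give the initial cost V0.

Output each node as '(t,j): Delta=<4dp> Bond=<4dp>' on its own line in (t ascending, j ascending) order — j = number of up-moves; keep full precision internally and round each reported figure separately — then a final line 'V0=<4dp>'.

(0,0): Delta=1.0000 Bond=-35.7807
(1,0): Delta=1.0000 Bond=-41.5056
(1,1): Delta=1.0000 Bond=-41.5056
(2,0): Delta=1.0000 Bond=-48.1466
(2,1): Delta=1.0000 Bond=-48.1466
(2,2): Delta=1.0000 Bond=-48.1466
V0=55.2193

Under the risk-neutral measure, an up-move has probability p* = (R−d)/(u−d) = 0.6190 and values discount at R = 1.16.
Payoff layer (t=3): V(3,0)=-31.9949, V(3,1)=-0.6851, V(3,2)=71.7189, V(3,3)=239.1531
Node (2,0) S=37.2736: V=(p*·-0.6851+(1−p*)·-31.9949)/1.16=-10.8730; Δ=(-0.6851−-31.9949)/(55.1649−23.8551)=1.0000; B=V−Δ·S=-48.1466
Node (2,1) S=86.1952: V=(p*·71.7189+(1−p*)·-0.6851)/1.16=38.0486; Δ=(71.7189−-0.6851)/(127.5689−55.1649)=1.0000; B=V−Δ·S=-48.1466
Node (2,2) S=199.3264: V=(p*·239.1531+(1−p*)·71.7189)/1.16=151.1798; Δ=(239.1531−71.7189)/(295.0031−127.5689)=1.0000; B=V−Δ·S=-48.1466
Node (1,0) S=58.2400: V=(p*·38.0486+(1−p*)·-10.8730)/1.16=16.7344; Δ=(38.0486−-10.8730)/(86.1952−37.2736)=1.0000; B=V−Δ·S=-41.5056
Node (1,1) S=134.6800: V=(p*·151.1798+(1−p*)·38.0486)/1.16=93.1744; Δ=(151.1798−38.0486)/(199.3264−86.1952)=1.0000; B=V−Δ·S=-41.5056
Node (0,0) S=91.0000: V=(p*·93.1744+(1−p*)·16.7344)/1.16=55.2193; Δ=(93.1744−16.7344)/(134.6800−58.2400)=1.0000; B=V−Δ·S=-35.7807
Check: Δ(0,0)·S0 + B(0,0) = 55.2193 = V0.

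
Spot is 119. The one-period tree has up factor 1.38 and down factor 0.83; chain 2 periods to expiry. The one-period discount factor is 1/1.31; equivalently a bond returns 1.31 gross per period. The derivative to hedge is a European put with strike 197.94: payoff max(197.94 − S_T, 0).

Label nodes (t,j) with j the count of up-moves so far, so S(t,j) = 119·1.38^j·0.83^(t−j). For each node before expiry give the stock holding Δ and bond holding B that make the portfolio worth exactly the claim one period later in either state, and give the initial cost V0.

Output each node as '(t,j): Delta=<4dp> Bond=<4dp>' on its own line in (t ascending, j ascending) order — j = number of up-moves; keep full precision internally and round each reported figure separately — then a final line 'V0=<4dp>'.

(0,0): Delta=-0.7080 Bond=93.3296
(1,0): Delta=-1.0000 Bond=151.0992
(1,1): Delta=-0.6824 Bond=118.0564
V0=9.0735

The replicating-portfolio and risk-neutral prices coincide; use p* = (1.31−0.83)/(1.38−0.83) = 0.8727 for the latter.
Terminal payoffs: V(2,0)=115.9609, V(2,1)=61.6374, V(2,2)=0.0000
  t=1,j=0: stock 98.7700 → up 136.3026 (V=61.6374), down 81.9791 (V=115.9609). Price 52.3292; hedge Δ=-1.0000, bond B=151.0992.
  t=1,j=1: stock 164.2200 → up 226.6236 (V=0.0000), down 136.3026 (V=61.6374). Price 5.9884; hedge Δ=-0.6824, bond B=118.0564.
  t=0,j=0: stock 119.0000 → up 164.2200 (V=5.9884), down 98.7700 (V=52.3292). Price 9.0735; hedge Δ=-0.7080, bond B=93.3296.
Each (Δ,B) replicates both successor values, so the strategy is self-financing and V0 is arbitrage-free.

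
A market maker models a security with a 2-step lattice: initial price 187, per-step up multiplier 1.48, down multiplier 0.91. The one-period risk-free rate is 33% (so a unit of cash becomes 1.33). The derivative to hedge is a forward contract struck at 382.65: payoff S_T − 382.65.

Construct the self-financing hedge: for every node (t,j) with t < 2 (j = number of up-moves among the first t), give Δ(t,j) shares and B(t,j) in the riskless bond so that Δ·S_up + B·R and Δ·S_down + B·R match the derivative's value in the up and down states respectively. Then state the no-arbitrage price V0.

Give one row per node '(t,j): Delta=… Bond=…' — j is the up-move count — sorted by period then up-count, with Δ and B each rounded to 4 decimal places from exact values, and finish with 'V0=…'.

Risk-neutral probability p* = (R−d)/(u−d) = (1.33−0.91)/(1.48−0.91) = 0.7368.
Terminal values V(2,·): V(2,0)=-227.7953, V(2,1)=-130.7984, V(2,2)=26.9548
  t=1,j=0: stock 170.1700 → up 251.8516 (V=-130.7984), down 154.8547 (V=-227.7953). Price -117.5368; hedge Δ=1.0000, bond B=-287.7068.
  t=1,j=1: stock 276.7600 → up 409.6048 (V=26.9548), down 251.8516 (V=-130.7984). Price -10.9468; hedge Δ=1.0000, bond B=-287.7068.
  t=0,j=0: stock 187.0000 → up 276.7600 (V=-10.9468), down 170.1700 (V=-117.5368). Price -29.3209; hedge Δ=1.0000, bond B=-216.3209.
Root portfolio cost Δ·187+B reproduces V0=-29.3209.

(0,0): Delta=1.0000 Bond=-216.3209
(1,0): Delta=1.0000 Bond=-287.7068
(1,1): Delta=1.0000 Bond=-287.7068
V0=-29.3209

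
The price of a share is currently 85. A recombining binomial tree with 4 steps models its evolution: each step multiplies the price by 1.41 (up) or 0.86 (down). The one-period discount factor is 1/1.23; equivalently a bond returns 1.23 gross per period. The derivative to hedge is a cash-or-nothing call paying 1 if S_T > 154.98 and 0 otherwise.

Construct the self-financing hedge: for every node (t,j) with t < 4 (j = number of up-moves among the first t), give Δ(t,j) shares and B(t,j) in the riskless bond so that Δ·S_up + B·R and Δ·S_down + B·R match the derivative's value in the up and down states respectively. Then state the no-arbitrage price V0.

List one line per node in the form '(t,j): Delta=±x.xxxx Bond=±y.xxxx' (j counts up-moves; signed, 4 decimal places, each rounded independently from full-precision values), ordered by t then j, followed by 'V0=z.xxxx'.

No-arbitrage ⇒ martingale measure with p* = (R−d)/(u−d) = 0.6727.
Payoff layer (t=4): V(4,0)=0.0000, V(4,1)=0.0000, V(4,2)=0.0000, V(4,3)=1.0000, V(4,4)=1.0000
(3,0): S=54.0648. Δ = (V_up−V_dn)/(S_up−S_dn) = (0.0000−0.0000)/(76.2313−46.4957) = 0.0000. V = [p*·0.0000 + (1−p*)·0.0000]/1.23 = 0.0000. B = V − Δ·S = 0.0000.
(3,1): S=88.6411. Δ = (V_up−V_dn)/(S_up−S_dn) = (0.0000−0.0000)/(124.9839−76.2313) = 0.0000. V = [p*·0.0000 + (1−p*)·0.0000]/1.23 = 0.0000. B = V − Δ·S = 0.0000.
(3,2): S=145.3301. Δ = (V_up−V_dn)/(S_up−S_dn) = (1.0000−0.0000)/(204.9155−124.9839) = 0.0125. V = [p*·1.0000 + (1−p*)·0.0000]/1.23 = 0.5469. B = V − Δ·S = -1.2712.
(3,3): S=238.2738. Δ = (V_up−V_dn)/(S_up−S_dn) = (1.0000−1.0000)/(335.9660−204.9155) = 0.0000. V = [p*·1.0000 + (1−p*)·1.0000]/1.23 = 0.8130. B = V − Δ·S = 0.8130.
(2,0): S=62.8660. Δ = (V_up−V_dn)/(S_up−S_dn) = (0.0000−0.0000)/(88.6411−54.0648) = 0.0000. V = [p*·0.0000 + (1−p*)·0.0000]/1.23 = 0.0000. B = V − Δ·S = 0.0000.
(2,1): S=103.0710. Δ = (V_up−V_dn)/(S_up−S_dn) = (0.5469−0.0000)/(145.3301−88.6411) = 0.0096. V = [p*·0.5469 + (1−p*)·0.0000]/1.23 = 0.2991. B = V − Δ·S = -0.6953.
(2,2): S=168.9885. Δ = (V_up−V_dn)/(S_up−S_dn) = (0.8130−0.5469)/(238.2738−145.3301) = 0.0029. V = [p*·0.8130 + (1−p*)·0.5469]/1.23 = 0.5902. B = V − Δ·S = 0.1064.
(1,0): S=73.1000. Δ = (V_up−V_dn)/(S_up−S_dn) = (0.2991−0.0000)/(103.0710−62.8660) = 0.0074. V = [p*·0.2991 + (1−p*)·0.0000]/1.23 = 0.1636. B = V − Δ·S = -0.3803.
(1,1): S=119.8500. Δ = (V_up−V_dn)/(S_up−S_dn) = (0.5902−0.2991)/(168.9885−103.0710) = 0.0044. V = [p*·0.5902 + (1−p*)·0.2991]/1.23 = 0.4024. B = V − Δ·S = -0.1268.
(0,0): S=85.0000. Δ = (V_up−V_dn)/(S_up−S_dn) = (0.4024−0.1636)/(119.8500−73.1000) = 0.0051. V = [p*·0.4024 + (1−p*)·0.1636]/1.23 = 0.2636. B = V − Δ·S = -0.1705.
Each (Δ,B) replicates both successor values, so the strategy is self-financing and V0 is arbitrage-free.

(0,0): Delta=0.0051 Bond=-0.1705
(1,0): Delta=0.0074 Bond=-0.3803
(1,1): Delta=0.0044 Bond=-0.1268
(2,0): Delta=0.0000 Bond=0.0000
(2,1): Delta=0.0096 Bond=-0.6953
(2,2): Delta=0.0029 Bond=0.1064
(3,0): Delta=0.0000 Bond=0.0000
(3,1): Delta=0.0000 Bond=0.0000
(3,2): Delta=0.0125 Bond=-1.2712
(3,3): Delta=0.0000 Bond=0.8130
V0=0.2636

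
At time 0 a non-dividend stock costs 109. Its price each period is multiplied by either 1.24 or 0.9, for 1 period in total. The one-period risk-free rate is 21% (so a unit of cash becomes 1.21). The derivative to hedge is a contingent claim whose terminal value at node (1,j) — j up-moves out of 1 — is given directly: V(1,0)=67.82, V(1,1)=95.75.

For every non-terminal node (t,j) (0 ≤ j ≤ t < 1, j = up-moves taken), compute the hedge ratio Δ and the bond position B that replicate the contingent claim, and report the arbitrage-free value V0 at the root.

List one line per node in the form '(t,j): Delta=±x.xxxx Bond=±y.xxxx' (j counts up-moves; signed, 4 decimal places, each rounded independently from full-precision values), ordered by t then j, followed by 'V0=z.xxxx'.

(0,0): Delta=0.7536 Bond=-5.0515
V0=77.0955

Risk-neutral probability p* = (R−d)/(u−d) = (1.21−0.9)/(1.24−0.9) = 0.9118.
Terminal values V(1,·): V(1,0)=67.8200, V(1,1)=95.7500
(0,0): S=109.0000. Δ = (V_up−V_dn)/(S_up−S_dn) = (95.7500−67.8200)/(135.1600−98.1000) = 0.7536. V = [p*·95.7500 + (1−p*)·67.8200]/1.21 = 77.0955. B = V − Δ·S = -5.0515.
Each (Δ,B) replicates both successor values, so the strategy is self-financing and V0 is arbitrage-free.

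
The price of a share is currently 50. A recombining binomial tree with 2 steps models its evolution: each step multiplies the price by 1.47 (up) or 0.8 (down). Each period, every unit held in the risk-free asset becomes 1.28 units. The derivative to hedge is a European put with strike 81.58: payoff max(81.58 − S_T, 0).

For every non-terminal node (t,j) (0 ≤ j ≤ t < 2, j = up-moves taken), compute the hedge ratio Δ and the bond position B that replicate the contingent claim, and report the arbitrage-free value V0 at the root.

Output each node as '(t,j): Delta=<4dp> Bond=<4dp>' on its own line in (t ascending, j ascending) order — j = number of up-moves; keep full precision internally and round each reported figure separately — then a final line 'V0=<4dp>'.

(0,0): Delta=-0.5578 Bond=35.9748
(1,0): Delta=-1.0000 Bond=63.7344
(1,1): Delta=-0.4626 Bond=39.0469
V0=8.0831

The replicating-portfolio and risk-neutral prices coincide; use p* = (1.28−0.8)/(1.47−0.8) = 0.7164 for the latter.
Payoff layer (t=2): V(2,0)=49.5800, V(2,1)=22.7800, V(2,2)=0.0000
Node (1,0) S=40.0000: V=(p*·22.7800+(1−p*)·49.5800)/1.28=23.7344; Δ=(22.7800−49.5800)/(58.8000−32.0000)=-1.0000; B=V−Δ·S=63.7344
Node (1,1) S=73.5000: V=(p*·0.0000+(1−p*)·22.7800)/1.28=5.0469; Δ=(0.0000−22.7800)/(108.0450−58.8000)=-0.4626; B=V−Δ·S=39.0469
Node (0,0) S=50.0000: V=(p*·5.0469+(1−p*)·23.7344)/1.28=8.0831; Δ=(5.0469−23.7344)/(73.5000−40.0000)=-0.5578; B=V−Δ·S=35.9748
Check: Δ(0,0)·S0 + B(0,0) = 8.0831 = V0.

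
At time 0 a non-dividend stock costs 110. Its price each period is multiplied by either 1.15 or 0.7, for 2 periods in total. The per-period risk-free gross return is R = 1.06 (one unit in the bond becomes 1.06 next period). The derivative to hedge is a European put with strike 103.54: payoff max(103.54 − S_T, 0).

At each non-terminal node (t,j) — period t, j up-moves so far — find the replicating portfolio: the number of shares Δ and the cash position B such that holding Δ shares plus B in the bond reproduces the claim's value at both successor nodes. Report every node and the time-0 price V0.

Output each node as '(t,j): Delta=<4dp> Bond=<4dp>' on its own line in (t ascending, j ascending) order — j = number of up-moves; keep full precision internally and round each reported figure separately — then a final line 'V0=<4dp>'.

The replicating-portfolio and risk-neutral prices coincide; use p* = (1.06−0.7)/(1.15−0.7) = 0.8000 for the latter.
Payoff layer (t=2): V(2,0)=49.6400, V(2,1)=14.9900, V(2,2)=0.0000
(1,0): S=77.0000. Δ = (V_up−V_dn)/(S_up−S_dn) = (14.9900−49.6400)/(88.5500−53.9000) = -1.0000. V = [p*·14.9900 + (1−p*)·49.6400]/1.06 = 20.6792. B = V − Δ·S = 97.6792.
(1,1): S=126.5000. Δ = (V_up−V_dn)/(S_up−S_dn) = (0.0000−14.9900)/(145.4750−88.5500) = -0.2633. V = [p*·0.0000 + (1−p*)·14.9900]/1.06 = 2.8283. B = V − Δ·S = 36.1394.
(0,0): S=110.0000. Δ = (V_up−V_dn)/(S_up−S_dn) = (2.8283−20.6792)/(126.5000−77.0000) = -0.3606. V = [p*·2.8283 + (1−p*)·20.6792]/1.06 = 6.0363. B = V − Δ·S = 45.7051.
The time-0 hedge costs 6.0363, which is the no-arbitrage price.

(0,0): Delta=-0.3606 Bond=45.7051
(1,0): Delta=-1.0000 Bond=97.6792
(1,1): Delta=-0.2633 Bond=36.1394
V0=6.0363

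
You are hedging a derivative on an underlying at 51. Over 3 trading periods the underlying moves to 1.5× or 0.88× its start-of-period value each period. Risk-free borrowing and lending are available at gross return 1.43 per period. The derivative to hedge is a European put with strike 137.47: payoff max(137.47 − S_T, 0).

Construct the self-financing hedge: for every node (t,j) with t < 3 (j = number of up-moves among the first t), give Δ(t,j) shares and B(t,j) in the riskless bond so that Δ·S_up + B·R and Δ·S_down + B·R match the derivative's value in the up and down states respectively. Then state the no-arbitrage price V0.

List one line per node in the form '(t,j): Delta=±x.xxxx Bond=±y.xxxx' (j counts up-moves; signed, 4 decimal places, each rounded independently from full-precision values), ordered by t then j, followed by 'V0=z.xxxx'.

No-arbitrage ⇒ martingale measure with p* = (R−d)/(u−d) = 0.8871.
Payoff layer (t=3): V(3,0)=102.7149, V(3,1)=78.2284, V(3,2)=36.4900, V(3,3)=0.0000
Node (2,0) S=39.4944: V=(p*·78.2284+(1−p*)·102.7149)/1.43=56.6385; Δ=(78.2284−102.7149)/(59.2416−34.7551)=-1.0000; B=V−Δ·S=96.1329
Node (2,1) S=67.3200: V=(p*·36.4900+(1−p*)·78.2284)/1.43=28.8129; Δ=(36.4900−78.2284)/(100.9800−59.2416)=-1.0000; B=V−Δ·S=96.1329
Node (2,2) S=114.7500: V=(p*·0.0000+(1−p*)·36.4900)/1.43=2.8810; Δ=(0.0000−36.4900)/(172.1250−100.9800)=-0.5129; B=V−Δ·S=61.7358
Node (1,0) S=44.8800: V=(p*·28.8129+(1−p*)·56.6385)/1.43=22.3458; Δ=(28.8129−56.6385)/(67.3200−39.4944)=-1.0000; B=V−Δ·S=67.2258
Node (1,1) S=76.5000: V=(p*·2.8810+(1−p*)·28.8129)/1.43=4.0621; Δ=(2.8810−28.8129)/(114.7500−67.3200)=-0.5467; B=V−Δ·S=45.8877
Node (0,0) S=51.0000: V=(p*·4.0621+(1−p*)·22.3458)/1.43=4.2842; Δ=(4.0621−22.3458)/(76.5000−44.8800)=-0.5782; B=V−Δ·S=33.7740
The time-0 hedge costs 4.2842, which is the no-arbitrage price.

(0,0): Delta=-0.5782 Bond=33.7740
(1,0): Delta=-1.0000 Bond=67.2258
(1,1): Delta=-0.5467 Bond=45.8877
(2,0): Delta=-1.0000 Bond=96.1329
(2,1): Delta=-1.0000 Bond=96.1329
(2,2): Delta=-0.5129 Bond=61.7358
V0=4.2842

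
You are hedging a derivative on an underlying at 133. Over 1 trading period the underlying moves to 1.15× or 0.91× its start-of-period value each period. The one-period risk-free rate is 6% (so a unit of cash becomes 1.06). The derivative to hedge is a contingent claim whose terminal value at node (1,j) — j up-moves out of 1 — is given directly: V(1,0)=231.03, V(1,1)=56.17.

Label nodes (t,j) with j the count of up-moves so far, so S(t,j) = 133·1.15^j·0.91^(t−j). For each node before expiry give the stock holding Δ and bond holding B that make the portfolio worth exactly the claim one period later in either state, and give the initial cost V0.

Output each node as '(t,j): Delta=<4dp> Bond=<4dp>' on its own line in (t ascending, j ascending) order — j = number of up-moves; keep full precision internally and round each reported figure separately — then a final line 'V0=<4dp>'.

The replicating-portfolio and risk-neutral prices coincide; use p* = (1.06−0.91)/(1.15−0.91) = 0.6250 for the latter.
Terminal payoffs: V(1,0)=231.0300, V(1,1)=56.1700
  t=0,j=0: stock 133.0000 → up 152.9500 (V=56.1700), down 121.0300 (V=231.0300). Price 114.8514; hedge Δ=-5.4781, bond B=843.4347.
The time-0 hedge costs 114.8514, which is the no-arbitrage price.

(0,0): Delta=-5.4781 Bond=843.4347
V0=114.8514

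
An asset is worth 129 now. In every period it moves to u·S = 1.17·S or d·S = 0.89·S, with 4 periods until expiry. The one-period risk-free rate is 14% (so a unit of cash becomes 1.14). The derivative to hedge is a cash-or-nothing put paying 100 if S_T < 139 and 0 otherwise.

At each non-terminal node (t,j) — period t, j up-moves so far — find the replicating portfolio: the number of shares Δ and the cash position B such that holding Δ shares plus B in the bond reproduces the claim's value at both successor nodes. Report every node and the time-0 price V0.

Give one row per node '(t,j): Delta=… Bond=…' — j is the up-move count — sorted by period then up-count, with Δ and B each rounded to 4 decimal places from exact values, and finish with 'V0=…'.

Since d<R<u, set p* = (R−d)/(u−d) = 0.8929; price each node as the discounted p*-expectation of its children.
Payoff layer (t=4): V(4,0)=100.0000, V(4,1)=100.0000, V(4,2)=0.0000, V(4,3)=0.0000, V(4,4)=0.0000
(3,0): S=90.9410. Δ = (V_up−V_dn)/(S_up−S_dn) = (100.0000−100.0000)/(106.4010−80.9375) = 0.0000. V = [p*·100.0000 + (1−p*)·100.0000]/1.14 = 87.7193. B = V − Δ·S = 87.7193.
(3,1): S=119.5517. Δ = (V_up−V_dn)/(S_up−S_dn) = (0.0000−100.0000)/(139.8754−106.4010) = -2.9874. V = [p*·0.0000 + (1−p*)·100.0000]/1.14 = 9.3985. B = V − Δ·S = 366.5414.
(3,2): S=157.1634. Δ = (V_up−V_dn)/(S_up−S_dn) = (0.0000−0.0000)/(183.8812−139.8754) = 0.0000. V = [p*·0.0000 + (1−p*)·0.0000]/1.14 = 0.0000. B = V − Δ·S = 0.0000.
(3,3): S=206.6081. Δ = (V_up−V_dn)/(S_up−S_dn) = (0.0000−0.0000)/(241.7315−183.8812) = 0.0000. V = [p*·0.0000 + (1−p*)·0.0000]/1.14 = 0.0000. B = V − Δ·S = 0.0000.
(2,0): S=102.1809. Δ = (V_up−V_dn)/(S_up−S_dn) = (9.3985−87.7193)/(119.5517−90.9410) = -2.7375. V = [p*·9.3985 + (1−p*)·87.7193]/1.14 = 15.6053. B = V − Δ·S = 295.3224.
(2,1): S=134.3277. Δ = (V_up−V_dn)/(S_up−S_dn) = (0.0000−9.3985)/(157.1634−119.5517) = -0.2499. V = [p*·0.0000 + (1−p*)·9.3985]/1.14 = 0.8833. B = V − Δ·S = 34.4494.
(2,2): S=176.5881. Δ = (V_up−V_dn)/(S_up−S_dn) = (0.0000−0.0000)/(206.6081−157.1634) = 0.0000. V = [p*·0.0000 + (1−p*)·0.0000]/1.14 = 0.0000. B = V − Δ·S = 0.0000.
(1,0): S=114.8100. Δ = (V_up−V_dn)/(S_up−S_dn) = (0.8833−15.6053)/(134.3277−102.1809) = -0.4580. V = [p*·0.8833 + (1−p*)·15.6053]/1.14 = 2.1585. B = V − Δ·S = 54.7369.
(1,1): S=150.9300. Δ = (V_up−V_dn)/(S_up−S_dn) = (0.0000−0.8833)/(176.5881−134.3277) = -0.0209. V = [p*·0.0000 + (1−p*)·0.8833]/1.14 = 0.0830. B = V − Δ·S = 3.2377.
(0,0): S=129.0000. Δ = (V_up−V_dn)/(S_up−S_dn) = (0.0830−2.1585)/(150.9300−114.8100) = -0.0575. V = [p*·0.0830 + (1−p*)·2.1585]/1.14 = 0.2679. B = V − Δ·S = 7.6803.
The time-0 hedge costs 0.2679, which is the no-arbitrage price.

(0,0): Delta=-0.0575 Bond=7.6803
(1,0): Delta=-0.4580 Bond=54.7369
(1,1): Delta=-0.0209 Bond=3.2377
(2,0): Delta=-2.7375 Bond=295.3224
(2,1): Delta=-0.2499 Bond=34.4494
(2,2): Delta=0.0000 Bond=0.0000
(3,0): Delta=0.0000 Bond=87.7193
(3,1): Delta=-2.9874 Bond=366.5414
(3,2): Delta=0.0000 Bond=0.0000
(3,3): Delta=0.0000 Bond=0.0000
V0=0.2679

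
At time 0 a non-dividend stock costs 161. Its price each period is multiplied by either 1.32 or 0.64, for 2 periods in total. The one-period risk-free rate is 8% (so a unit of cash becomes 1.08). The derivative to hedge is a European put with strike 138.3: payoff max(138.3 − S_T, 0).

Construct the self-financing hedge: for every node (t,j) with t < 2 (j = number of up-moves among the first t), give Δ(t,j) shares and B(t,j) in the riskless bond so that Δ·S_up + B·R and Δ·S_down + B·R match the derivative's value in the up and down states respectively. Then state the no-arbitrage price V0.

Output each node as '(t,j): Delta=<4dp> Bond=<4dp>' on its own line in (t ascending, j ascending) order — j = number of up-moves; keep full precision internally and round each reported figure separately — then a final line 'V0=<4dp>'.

(0,0): Delta=-0.2217 Bond=44.3112
(1,0): Delta=-1.0000 Bond=128.0556
(1,1): Delta=-0.0158 Bond=4.1110
V0=8.6228

Risk-neutral probability p* = (R−d)/(u−d) = (1.08−0.64)/(1.32−0.64) = 0.6471.
Payoff layer (t=2): V(2,0)=72.3544, V(2,1)=2.2872, V(2,2)=0.0000
  t=1,j=0: stock 103.0400 → up 136.0128 (V=2.2872), down 65.9456 (V=72.3544). Price 25.0156; hedge Δ=-1.0000, bond B=128.0556.
  t=1,j=1: stock 212.5200 → up 280.5264 (V=0.0000), down 136.0128 (V=2.2872). Price 0.7475; hedge Δ=-0.0158, bond B=4.1110.
  t=0,j=0: stock 161.0000 → up 212.5200 (V=0.7475), down 103.0400 (V=25.0156). Price 8.6228; hedge Δ=-0.2217, bond B=44.3112.
Each (Δ,B) replicates both successor values, so the strategy is self-financing and V0 is arbitrage-free.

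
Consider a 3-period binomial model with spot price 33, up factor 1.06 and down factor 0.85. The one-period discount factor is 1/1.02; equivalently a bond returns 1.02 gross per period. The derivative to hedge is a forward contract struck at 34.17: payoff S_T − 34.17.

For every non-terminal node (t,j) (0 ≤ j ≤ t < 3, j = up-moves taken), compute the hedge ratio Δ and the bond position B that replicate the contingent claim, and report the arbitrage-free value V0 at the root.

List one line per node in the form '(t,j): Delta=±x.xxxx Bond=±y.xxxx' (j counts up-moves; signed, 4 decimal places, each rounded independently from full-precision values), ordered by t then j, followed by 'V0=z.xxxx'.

(0,0): Delta=1.0000 Bond=-32.1992
(1,0): Delta=1.0000 Bond=-32.8431
(1,1): Delta=1.0000 Bond=-32.8431
(2,0): Delta=1.0000 Bond=-33.5000
(2,1): Delta=1.0000 Bond=-33.5000
(2,2): Delta=1.0000 Bond=-33.5000
V0=0.8008

Since d<R<u, set p* = (R−d)/(u−d) = 0.8095; price each node as the discounted p*-expectation of its children.
At expiry t=3: V(3,0)=-13.9039, V(3,1)=-8.8970, V(3,2)=-2.6530, V(3,3)=5.1335
(2,0): S=23.8425. Δ = (V_up−V_dn)/(S_up−S_dn) = (-8.8970−-13.9039)/(25.2730−20.2661) = 1.0000. V = [p*·-8.8970 + (1−p*)·-13.9039]/1.02 = -9.6575. B = V − Δ·S = -33.5000.
(2,1): S=29.7330. Δ = (V_up−V_dn)/(S_up−S_dn) = (-2.6530−-8.8970)/(31.5170−25.2731) = 1.0000. V = [p*·-2.6530 + (1−p*)·-8.8970]/1.02 = -3.7670. B = V − Δ·S = -33.5000.
(2,2): S=37.0788. Δ = (V_up−V_dn)/(S_up−S_dn) = (5.1335−-2.6530)/(39.3035−31.5170) = 1.0000. V = [p*·5.1335 + (1−p*)·-2.6530]/1.02 = 3.5788. B = V − Δ·S = -33.5000.
(1,0): S=28.0500. Δ = (V_up−V_dn)/(S_up−S_dn) = (-3.7670−-9.6575)/(29.7330−23.8425) = 1.0000. V = [p*·-3.7670 + (1−p*)·-9.6575]/1.02 = -4.7931. B = V − Δ·S = -32.8431.
(1,1): S=34.9800. Δ = (V_up−V_dn)/(S_up−S_dn) = (3.5788−-3.7670)/(37.0788−29.7330) = 1.0000. V = [p*·3.5788 + (1−p*)·-3.7670]/1.02 = 2.1369. B = V − Δ·S = -32.8431.
(0,0): S=33.0000. Δ = (V_up−V_dn)/(S_up−S_dn) = (2.1369−-4.7931)/(34.9800−28.0500) = 1.0000. V = [p*·2.1369 + (1−p*)·-4.7931]/1.02 = 0.8008. B = V − Δ·S = -32.1992.
Self-financing check: at every node Δ·S+B equals the discounted successor values.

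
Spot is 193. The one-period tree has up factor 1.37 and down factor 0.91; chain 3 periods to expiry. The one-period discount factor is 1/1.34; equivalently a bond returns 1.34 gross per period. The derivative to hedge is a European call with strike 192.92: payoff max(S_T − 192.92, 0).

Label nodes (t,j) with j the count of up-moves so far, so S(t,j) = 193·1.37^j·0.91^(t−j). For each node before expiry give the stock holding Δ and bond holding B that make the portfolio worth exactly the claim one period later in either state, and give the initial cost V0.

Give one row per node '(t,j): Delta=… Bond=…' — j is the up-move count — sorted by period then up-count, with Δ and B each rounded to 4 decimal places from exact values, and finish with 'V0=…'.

Risk-neutral probability p* = (R−d)/(u−d) = (1.34−0.91)/(1.37−0.91) = 0.9348.
Terminal payoffs: V(3,0)=0.0000, V(3,1)=26.0379, V(3,2)=136.7199, V(3,3)=303.3511
(2,0): S=159.8233. Δ = (V_up−V_dn)/(S_up−S_dn) = (26.0379−0.0000)/(218.9579−145.4392) = 0.3542. V = [p*·26.0379 + (1−p*)·0.0000]/1.34 = 18.1640. B = V − Δ·S = -38.4401.
(2,1): S=240.6131. Δ = (V_up−V_dn)/(S_up−S_dn) = (136.7199−26.0379)/(329.6399−218.9579) = 1.0000. V = [p*·136.7199 + (1−p*)·26.0379]/1.34 = 96.6430. B = V − Δ·S = -143.9701.
(2,2): S=362.2417. Δ = (V_up−V_dn)/(S_up−S_dn) = (303.3511−136.7199)/(496.2711−329.6399) = 1.0000. V = [p*·303.3511 + (1−p*)·136.7199]/1.34 = 218.2716. B = V − Δ·S = -143.9701.
(1,0): S=175.6300. Δ = (V_up−V_dn)/(S_up−S_dn) = (96.6430−18.1640)/(240.6131−159.8233) = 0.9714. V = [p*·96.6430 + (1−p*)·18.1640]/1.34 = 68.3021. B = V − Δ·S = -102.3043.
(1,1): S=264.4100. Δ = (V_up−V_dn)/(S_up−S_dn) = (218.2716−96.6430)/(362.2417−240.6131) = 1.0000. V = [p*·218.2716 + (1−p*)·96.6430]/1.34 = 156.9696. B = V − Δ·S = -107.4404.
(0,0): S=193.0000. Δ = (V_up−V_dn)/(S_up−S_dn) = (156.9696−68.3021)/(264.4100−175.6300) = 0.9987. V = [p*·156.9696 + (1−p*)·68.3021]/1.34 = 112.8261. B = V − Δ·S = -79.9294.
Check: Δ(0,0)·S0 + B(0,0) = 112.8261 = V0.

(0,0): Delta=0.9987 Bond=-79.9294
(1,0): Delta=0.9714 Bond=-102.3043
(1,1): Delta=1.0000 Bond=-107.4404
(2,0): Delta=0.3542 Bond=-38.4401
(2,1): Delta=1.0000 Bond=-143.9701
(2,2): Delta=1.0000 Bond=-143.9701
V0=112.8261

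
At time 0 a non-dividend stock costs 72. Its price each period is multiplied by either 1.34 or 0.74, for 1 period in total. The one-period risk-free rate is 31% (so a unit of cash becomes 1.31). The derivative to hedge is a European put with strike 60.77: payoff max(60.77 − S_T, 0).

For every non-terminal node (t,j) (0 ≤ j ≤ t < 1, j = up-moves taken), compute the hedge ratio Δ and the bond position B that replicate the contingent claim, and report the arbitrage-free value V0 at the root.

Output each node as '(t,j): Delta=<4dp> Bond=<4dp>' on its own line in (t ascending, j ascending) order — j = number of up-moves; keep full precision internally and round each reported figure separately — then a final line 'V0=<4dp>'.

(0,0): Delta=-0.1734 Bond=12.7692
V0=0.2859

No-arbitrage ⇒ martingale measure with p* = (R−d)/(u−d) = 0.9500.
Payoff layer (t=1): V(1,0)=7.4900, V(1,1)=0.0000
  t=0,j=0: stock 72.0000 → up 96.4800 (V=0.0000), down 53.2800 (V=7.4900). Price 0.2859; hedge Δ=-0.1734, bond B=12.7692.
Root portfolio cost Δ·72+B reproduces V0=0.2859.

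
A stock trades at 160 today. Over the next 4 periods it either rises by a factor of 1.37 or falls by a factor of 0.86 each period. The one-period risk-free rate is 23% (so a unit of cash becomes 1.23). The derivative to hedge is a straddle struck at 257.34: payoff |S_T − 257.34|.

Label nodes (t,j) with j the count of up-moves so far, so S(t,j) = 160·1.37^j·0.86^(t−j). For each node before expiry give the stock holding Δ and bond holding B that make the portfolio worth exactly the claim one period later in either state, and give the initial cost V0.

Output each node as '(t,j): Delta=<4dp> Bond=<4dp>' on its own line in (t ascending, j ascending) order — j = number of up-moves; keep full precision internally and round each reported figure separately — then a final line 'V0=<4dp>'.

(0,0): Delta=0.6061 Bond=-35.0511
(1,0): Delta=-0.0434 Bond=46.2592
(1,1): Delta=0.7604 Bond=-76.9293
(2,0): Delta=-1.0000 Bond=170.0972
(2,1): Delta=0.1838 Bond=14.0670
(2,2): Delta=0.8973 Bond=-135.7489
(3,0): Delta=-1.0000 Bond=209.2195
(3,1): Delta=-1.0000 Bond=209.2195
(3,2): Delta=0.4650 Bond=-55.3149
(3,3): Delta=1.0000 Bond=-209.2195
V0=61.9234

Under the risk-neutral measure, an up-move has probability p* = (R−d)/(u−d) = 0.7255 and values discount at R = 1.23.
Terminal values V(4,·): V(4,0)=169.8187, V(4,1)=117.9165, V(4,2)=35.2352, V(4,3)=96.4782, V(4,4)=306.3006
  t=3,j=0: stock 101.7690 → up 139.4235 (V=117.9165), down 87.5213 (V=169.8187). Price 107.4506; hedge Δ=-1.0000, bond B=209.2195.
  t=3,j=1: stock 162.1203 → up 222.1048 (V=35.2352), down 139.4235 (V=117.9165). Price 47.0992; hedge Δ=-1.0000, bond B=209.2195.
  t=3,j=2: stock 258.2614 → up 353.8182 (V=96.4782), down 222.1048 (V=35.2352). Price 64.7694; hedge Δ=0.4650, bond B=-55.3149.
  t=3,j=3: stock 411.4165 → up 563.6406 (V=306.3006), down 353.8182 (V=96.4782). Price 202.1970; hedge Δ=1.0000, bond B=-209.2195.
  t=2,j=0: stock 118.3360 → up 162.1203 (V=47.0992), down 101.7690 (V=107.4506). Price 51.7612; hedge Δ=-1.0000, bond B=170.0972.
  t=2,j=1: stock 188.5120 → up 258.2614 (V=64.7694), down 162.1203 (V=47.0992). Price 48.7144; hedge Δ=0.1838, bond B=14.0670.
  t=2,j=2: stock 300.3040 → up 411.4165 (V=202.1970), down 258.2614 (V=64.7694). Price 133.7169; hedge Δ=0.8973, bond B=-135.7489.
  t=1,j=0: stock 137.6000 → up 188.5120 (V=48.7144), down 118.3360 (V=51.7612). Price 40.2852; hedge Δ=-0.0434, bond B=46.2592.
  t=1,j=1: stock 219.2000 → up 300.3040 (V=133.7169), down 188.5120 (V=48.7144). Price 89.7422; hedge Δ=0.7604, bond B=-76.9293.
  t=0,j=0: stock 160.0000 → up 219.2000 (V=89.7422), down 137.6000 (V=40.2852). Price 61.9234; hedge Δ=0.6061, bond B=-35.0511.
The time-0 hedge costs 61.9234, which is the no-arbitrage price.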